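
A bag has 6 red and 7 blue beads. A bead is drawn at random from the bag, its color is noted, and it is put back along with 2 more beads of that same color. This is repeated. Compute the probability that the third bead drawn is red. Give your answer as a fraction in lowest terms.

6/13

Sum over the four possibilities for the first two draws (red/not-red each), tracking how the red count and total change by +2 per draw.
P(third is red) = 6/13 ≈ 0.4615. (In a Pólya urn every draw has the same marginal probability 6/13.)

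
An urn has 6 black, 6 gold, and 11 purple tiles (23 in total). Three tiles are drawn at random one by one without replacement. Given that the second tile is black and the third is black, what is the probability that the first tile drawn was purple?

11/21

P(first=purple and the second tile is black and the third is black) = (11/23)·(6/22)·(5/21) = 5/161.
P(E) = Σ over first color = 20/1771 + 30/1771 + 5/161 = 15/253.
By Bayes, P(first=purple | E) = 5/161 / 15/253 = 11/21 ≈ 0.5238.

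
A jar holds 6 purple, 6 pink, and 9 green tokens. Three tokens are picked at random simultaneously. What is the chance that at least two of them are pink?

7/38

Sum the hypergeometric tail for j = 2,…,3 pink tokens.
Favorable = C(6,2)·C(15,1) + C(6,3)·C(15,0) = 245; total = C(21,3) = 1330.
P = 245/1330 = 7/38 ≈ 0.1842.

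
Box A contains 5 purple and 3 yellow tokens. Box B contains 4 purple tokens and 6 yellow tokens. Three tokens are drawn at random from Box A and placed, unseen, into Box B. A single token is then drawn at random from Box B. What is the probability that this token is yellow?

57/104

Condition on how many of the transferred tokens are yellow (from Box A: 3 yellow of 8; then Box B has 13 total).
  0 yellow: C(3,0)C(5,3)/C(8,3) = 5/28; then P = 6/13
  1 yellow: C(3,1)C(5,2)/C(8,3) = 15/28; then P = 7/13
  2 yellow: C(3,2)C(5,1)/C(8,3) = 15/56; then P = 8/13
  3 yellow: C(3,3)C(5,0)/C(8,3) = 1/56; then P = 9/13
P(yellow from Box B) = 57/104 ≈ 0.5481.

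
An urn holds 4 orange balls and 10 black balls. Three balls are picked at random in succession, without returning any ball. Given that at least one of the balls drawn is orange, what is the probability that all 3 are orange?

P(all 3 orange) = C(4,3)/C(14,3) = 1/91; P(at least one orange) = 1 − C(10,3)/C(14,3) = 61/91.
Since 'all 3 orange' ⊆ 'at least one orange', P(all 3 | at least one) = 1/91 / 61/91 = 1/61 ≈ 0.0164.

1/61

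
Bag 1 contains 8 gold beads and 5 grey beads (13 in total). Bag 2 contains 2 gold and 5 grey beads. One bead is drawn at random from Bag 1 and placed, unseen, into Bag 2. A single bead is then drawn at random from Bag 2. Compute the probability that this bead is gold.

17/52

Condition on how many of the transferred beads are gold (from Bag 1: 8 gold of 13; then Bag 2 has 8 total).
  0 gold: C(8,0)C(5,1)/C(13,1) = 5/13; then P = 2/8
  1 gold: C(8,1)C(5,0)/C(13,1) = 8/13; then P = 3/8
P(gold from Bag 2) = 17/52 ≈ 0.3269.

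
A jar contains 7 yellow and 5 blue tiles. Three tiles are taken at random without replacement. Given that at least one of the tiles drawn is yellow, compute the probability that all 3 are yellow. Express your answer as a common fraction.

1/6

P(all 3 yellow) = C(7,3)/C(12,3) = 7/44; P(at least one yellow) = 1 − C(5,3)/C(12,3) = 21/22.
Since 'all 3 yellow' ⊆ 'at least one yellow', P(all 3 | at least one) = 7/44 / 21/22 = 1/6 ≈ 0.1667.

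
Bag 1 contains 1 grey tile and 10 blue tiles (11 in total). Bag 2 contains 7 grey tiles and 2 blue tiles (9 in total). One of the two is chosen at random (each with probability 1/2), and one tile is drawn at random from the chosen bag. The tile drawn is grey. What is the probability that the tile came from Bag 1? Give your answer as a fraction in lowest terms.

9/86

P(grey | Bag 1) = 1/11; P(grey | Bag 2) = 7/9.
P(grey) = 1/2·1/11 + 1/2·7/9 = 43/99.
By Bayes' rule, P(Bag 1 | grey) = 1/22 / 43/99 = 9/86 ≈ 0.1047.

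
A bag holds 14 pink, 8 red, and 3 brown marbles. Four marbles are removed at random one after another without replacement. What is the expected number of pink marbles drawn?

56/25

By linearity of expectation, E[X] = Σ P(draw i is pink); by symmetry each draw (even without replacement) has P(pink) = 14/25.
E[X] = 4 · 14/25 = 56/25 ≈ 2.2400.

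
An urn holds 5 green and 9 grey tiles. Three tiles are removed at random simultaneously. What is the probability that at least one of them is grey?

177/182

Use the complement: P(at least one grey) = 1 − P(no grey).
P(none) = C(5,3)/C(14,3) = 10/364.
So P = 1 − 10/364 = 177/182 ≈ 0.9725.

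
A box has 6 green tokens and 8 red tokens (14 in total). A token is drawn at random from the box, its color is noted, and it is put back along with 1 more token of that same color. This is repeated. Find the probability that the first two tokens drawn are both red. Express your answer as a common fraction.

12/35

After a red draw the box holds 9 red out of 15.
P = (8/14)·(9/15) = 12/35 ≈ 0.3429.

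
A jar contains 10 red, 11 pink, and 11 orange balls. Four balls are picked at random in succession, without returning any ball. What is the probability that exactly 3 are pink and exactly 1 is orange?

363/7192

Unordered draws without replacement: count favorable combinations over C(32,4).
Favorable = C(10,0) · C(11,3) · C(11,1) = 1815; total = C(32,4) = 35960.
P = 1815/35960 = 363/7192 ≈ 0.0505.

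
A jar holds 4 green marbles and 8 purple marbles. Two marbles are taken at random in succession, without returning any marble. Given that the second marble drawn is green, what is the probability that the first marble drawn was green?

P(first=green and the second marble drawn is green) = (4/12)·(3/11) = 1/11.
P(the second marble drawn is green) = Σ over first color = 1/11 + 8/33 = 1/3.
By Bayes, P(first=green | the second marble drawn is green) = 1/11 / 1/3 = 3/11 ≈ 0.2727.

3/11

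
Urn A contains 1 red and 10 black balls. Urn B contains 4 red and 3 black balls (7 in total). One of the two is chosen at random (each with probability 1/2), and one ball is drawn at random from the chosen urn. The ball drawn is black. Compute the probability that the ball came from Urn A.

P(black | Urn A) = 10/11; P(black | Urn B) = 3/7.
P(black) = 1/2·10/11 + 1/2·3/7 = 103/154.
By Bayes' rule, P(Urn A | black) = 5/11 / 103/154 = 70/103 ≈ 0.6796.

70/103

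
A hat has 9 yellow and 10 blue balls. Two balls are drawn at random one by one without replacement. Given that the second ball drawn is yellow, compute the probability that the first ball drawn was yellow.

4/9

P(first=yellow and the second ball drawn is yellow) = (9/19)·(8/18) = 4/19.
P(the second ball drawn is yellow) = Σ over first color = 4/19 + 5/19 = 9/19.
By Bayes, P(first=yellow | the second ball drawn is yellow) = 4/19 / 9/19 = 4/9 ≈ 0.4444.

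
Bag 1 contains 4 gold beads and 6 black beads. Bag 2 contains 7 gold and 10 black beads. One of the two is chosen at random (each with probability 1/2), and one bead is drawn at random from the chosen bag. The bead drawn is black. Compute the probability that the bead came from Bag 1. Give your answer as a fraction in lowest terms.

51/101

P(black | Bag 1) = 3/5; P(black | Bag 2) = 10/17.
P(black) = 1/2·3/5 + 1/2·10/17 = 101/170.
By Bayes' rule, P(Bag 1 | black) = 3/10 / 101/170 = 51/101 ≈ 0.5050.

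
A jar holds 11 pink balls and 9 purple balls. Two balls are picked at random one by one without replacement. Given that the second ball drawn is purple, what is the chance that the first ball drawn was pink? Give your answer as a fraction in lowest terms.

11/19

P(first=pink and the second ball drawn is purple) = (11/20)·(9/19) = 99/380.
P(the second ball drawn is purple) = Σ over first color = 99/380 + 18/95 = 9/20.
By Bayes, P(first=pink | the second ball drawn is purple) = 99/380 / 9/20 = 11/19 ≈ 0.5789.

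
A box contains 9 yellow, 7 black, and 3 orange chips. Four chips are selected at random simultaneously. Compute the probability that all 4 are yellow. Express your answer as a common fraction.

21/646

Unordered draws without replacement: count favorable combinations over C(19,4).
Favorable = C(9,4) · C(7,0) · C(3,0) = 126; total = C(19,4) = 3876.
P = 126/3876 = 21/646 ≈ 0.0325.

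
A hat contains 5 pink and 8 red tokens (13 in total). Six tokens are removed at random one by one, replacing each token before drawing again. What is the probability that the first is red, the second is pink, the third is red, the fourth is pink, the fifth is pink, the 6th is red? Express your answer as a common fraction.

64000/4826809

Multiply the conditional probability of each draw in order, with replacement (the composition resets each draw).
P = (8/13) · (5/13) · (8/13) · (5/13) · (5/13) · (8/13) = 64000/4826809 ≈ 0.0133.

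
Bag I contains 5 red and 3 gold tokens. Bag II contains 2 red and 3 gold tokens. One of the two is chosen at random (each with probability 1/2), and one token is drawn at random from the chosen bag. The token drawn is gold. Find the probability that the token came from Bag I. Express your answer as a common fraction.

5/13

P(gold | Bag I) = 3/8; P(gold | Bag II) = 3/5.
P(gold) = 1/2·3/8 + 1/2·3/5 = 39/80.
By Bayes' rule, P(Bag I | gold) = 3/16 / 39/80 = 5/13 ≈ 0.3846.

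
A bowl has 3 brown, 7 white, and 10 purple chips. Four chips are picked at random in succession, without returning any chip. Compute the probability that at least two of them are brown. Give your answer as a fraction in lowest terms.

5/57

Sum the hypergeometric tail for j = 2,…,3 brown chips.
Favorable = C(3,2)·C(17,2) + C(3,3)·C(17,1) = 425; total = C(20,4) = 4845.
P = 425/4845 = 5/57 ≈ 0.0877.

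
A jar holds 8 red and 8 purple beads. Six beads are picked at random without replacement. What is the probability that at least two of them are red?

269/286

Sum the hypergeometric tail for j = 2,…,6 red beads.
Favorable = C(8,2)·C(8,4) + C(8,3)·C(8,3) + C(8,4)·C(8,2) + C(8,5)·C(8,1) + C(8,6)·C(8,0) = 7532; total = C(16,6) = 8008.
P = 7532/8008 = 269/286 ≈ 0.9406.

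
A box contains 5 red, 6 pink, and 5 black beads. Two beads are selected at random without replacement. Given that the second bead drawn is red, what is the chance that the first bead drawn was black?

P(first=black and the second bead drawn is red) = (5/16)·(5/15) = 5/48.
P(the second bead drawn is red) = Σ over first color = 1/12 + 1/8 + 5/48 = 5/16.
By Bayes, P(first=black | the second bead drawn is red) = 5/48 / 5/16 = 1/3 ≈ 0.3333.

1/3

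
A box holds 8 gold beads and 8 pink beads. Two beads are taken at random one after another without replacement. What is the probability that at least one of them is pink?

23/30

Use the complement: P(at least one pink) = 1 − P(no pink).
P(none) = C(8,2)/C(16,2) = 28/120.
So P = 1 − 28/120 = 23/30 ≈ 0.7667.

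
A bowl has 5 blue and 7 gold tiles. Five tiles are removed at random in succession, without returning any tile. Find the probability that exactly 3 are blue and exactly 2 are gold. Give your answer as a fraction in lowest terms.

35/132

Unordered draws without replacement: count favorable combinations over C(12,5).
Favorable = C(5,3) · C(7,2) = 210; total = C(12,5) = 792.
P = 210/792 = 35/132 ≈ 0.2652.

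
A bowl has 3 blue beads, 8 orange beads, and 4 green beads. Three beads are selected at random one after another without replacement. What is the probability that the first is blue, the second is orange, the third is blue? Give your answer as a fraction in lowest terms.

Multiply the conditional probability of each draw in order, without replacement, so each draw removes one from its color and from the total.
P = (3/15) · (8/14) · (2/13) = 8/455 ≈ 0.0176.

8/455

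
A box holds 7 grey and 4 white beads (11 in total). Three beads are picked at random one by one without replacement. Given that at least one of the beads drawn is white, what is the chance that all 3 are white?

2/65

P(all 3 white) = C(4,3)/C(11,3) = 4/165; P(at least one white) = 1 − C(7,3)/C(11,3) = 26/33.
Since 'all 3 white' ⊆ 'at least one white', P(all 3 | at least one) = 4/165 / 26/33 = 2/65 ≈ 0.0308.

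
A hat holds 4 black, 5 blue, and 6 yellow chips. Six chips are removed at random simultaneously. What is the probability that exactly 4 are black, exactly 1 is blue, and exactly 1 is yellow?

6/1001

Unordered draws without replacement: count favorable combinations over C(15,6).
Favorable = C(4,4) · C(5,1) · C(6,1) = 30; total = C(15,6) = 5005.
P = 30/5005 = 6/1001 ≈ 0.0060.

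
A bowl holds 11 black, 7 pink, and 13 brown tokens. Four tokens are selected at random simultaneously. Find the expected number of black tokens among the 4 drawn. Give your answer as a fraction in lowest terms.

By linearity of expectation, E[X] = Σ P(draw i is black); by symmetry each draw (even without replacement) has P(black) = 11/31.
E[X] = 4 · 11/31 = 44/31 ≈ 1.4194.

44/31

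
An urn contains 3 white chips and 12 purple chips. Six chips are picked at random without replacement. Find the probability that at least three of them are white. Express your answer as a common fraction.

Sum the hypergeometric tail for j = 3,…,3 white chips.
Favorable = C(3,3)·C(12,3) = 220; total = C(15,6) = 5005.
P = 220/5005 = 4/91 ≈ 0.0440.

4/91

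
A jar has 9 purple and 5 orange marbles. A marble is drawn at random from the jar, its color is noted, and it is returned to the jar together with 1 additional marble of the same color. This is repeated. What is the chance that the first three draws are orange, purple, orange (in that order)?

Track the composition after each reinforcement of +1.
P = (5/14) · (9/15) · (6/16) = 9/112 ≈ 0.0804.

9/112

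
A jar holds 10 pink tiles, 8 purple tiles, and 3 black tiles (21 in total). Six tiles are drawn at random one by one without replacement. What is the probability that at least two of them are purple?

Sum the hypergeometric tail for j = 2,…,6 purple tiles.
Favorable = C(8,2)·C(13,4) + C(8,3)·C(13,3) + C(8,4)·C(13,2) + C(8,5)·C(13,1) + C(8,6)·C(13,0) = 42252; total = C(21,6) = 54264.
P = 42252/54264 = 503/646 ≈ 0.7786.

503/646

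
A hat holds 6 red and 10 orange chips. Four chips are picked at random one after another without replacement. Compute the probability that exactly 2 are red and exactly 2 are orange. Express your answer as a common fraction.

Unordered draws without replacement: count favorable combinations over C(16,4).
Favorable = C(6,2) · C(10,2) = 675; total = C(16,4) = 1820.
P = 675/1820 = 135/364 ≈ 0.3709.

135/364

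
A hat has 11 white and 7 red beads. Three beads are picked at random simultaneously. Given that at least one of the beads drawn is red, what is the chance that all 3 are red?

5/93

P(all 3 red) = C(7,3)/C(18,3) = 35/816; P(at least one red) = 1 − C(11,3)/C(18,3) = 217/272.
Since 'all 3 red' ⊆ 'at least one red', P(all 3 | at least one) = 35/816 / 217/272 = 5/93 ≈ 0.0538.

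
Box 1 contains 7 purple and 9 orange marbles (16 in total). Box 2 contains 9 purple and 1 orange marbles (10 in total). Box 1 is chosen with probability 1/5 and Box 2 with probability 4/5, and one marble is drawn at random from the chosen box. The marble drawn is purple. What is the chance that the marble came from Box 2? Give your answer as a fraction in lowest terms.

288/323

P(purple | Box 1) = 7/16; P(purple | Box 2) = 9/10.
P(purple) = 1/5·7/16 + 4/5·9/10 = 323/400.
By Bayes' rule, P(Box 2 | purple) = 18/25 / 323/400 = 288/323 ≈ 0.8916.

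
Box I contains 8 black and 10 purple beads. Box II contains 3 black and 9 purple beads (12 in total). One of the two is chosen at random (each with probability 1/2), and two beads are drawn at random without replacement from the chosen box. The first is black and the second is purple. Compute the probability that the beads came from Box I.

1760/3137

P(E | Box I) = 40/153; P(E | Box II) = 9/44.
P(E) = 1/2·40/153 + 1/2·9/44 = 3137/13464.
By Bayes' rule, P(Box I | E) = 20/153 / 3137/13464 = 1760/3137 ≈ 0.5610.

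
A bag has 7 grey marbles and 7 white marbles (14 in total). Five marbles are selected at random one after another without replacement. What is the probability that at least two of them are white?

Sum the hypergeometric tail for j = 2,…,5 white marbles.
Favorable = C(7,2)·C(7,3) + C(7,3)·C(7,2) + C(7,4)·C(7,1) + C(7,5)·C(7,0) = 1736; total = C(14,5) = 2002.
P = 1736/2002 = 124/143 ≈ 0.8671.

124/143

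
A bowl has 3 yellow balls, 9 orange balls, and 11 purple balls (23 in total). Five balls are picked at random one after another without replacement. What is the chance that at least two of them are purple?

Sum the hypergeometric tail for j = 2,…,5 purple balls.
Favorable = C(11,2)·C(12,3) + C(11,3)·C(12,2) + C(11,4)·C(12,1) + C(11,5)·C(12,0) = 27412; total = C(23,5) = 33649.
P = 27412/33649 = 356/437 ≈ 0.8146.

356/437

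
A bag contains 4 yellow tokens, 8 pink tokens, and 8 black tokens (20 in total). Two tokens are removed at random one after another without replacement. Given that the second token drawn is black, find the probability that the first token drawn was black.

7/19

P(first=black and the second token drawn is black) = (8/20)·(7/19) = 14/95.
P(the second token drawn is black) = Σ over first color = 8/95 + 16/95 + 14/95 = 2/5.
By Bayes, P(first=black | the second token drawn is black) = 14/95 / 2/5 = 7/19 ≈ 0.3684.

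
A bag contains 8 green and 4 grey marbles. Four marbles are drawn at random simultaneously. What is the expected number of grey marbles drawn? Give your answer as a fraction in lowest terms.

4/3

By linearity of expectation, E[X] = Σ P(draw i is grey); by symmetry each draw (even without replacement) has P(grey) = 4/12.
E[X] = 4 · 4/12 = 4/3 ≈ 1.3333.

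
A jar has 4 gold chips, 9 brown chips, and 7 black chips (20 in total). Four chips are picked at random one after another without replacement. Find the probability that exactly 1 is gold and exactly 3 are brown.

112/1615

Unordered draws without replacement: count favorable combinations over C(20,4).
Favorable = C(4,1) · C(9,3) · C(7,0) = 336; total = C(20,4) = 4845.
P = 336/4845 = 112/1615 ≈ 0.0693.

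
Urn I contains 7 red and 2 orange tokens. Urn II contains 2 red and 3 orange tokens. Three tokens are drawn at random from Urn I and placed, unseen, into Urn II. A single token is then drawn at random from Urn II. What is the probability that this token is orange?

11/24

Condition on how many of the transferred tokens are orange (from Urn I: 2 orange of 9; then Urn II has 8 total).
  0 orange: C(2,0)C(7,3)/C(9,3) = 5/12; then P = 3/8
  1 orange: C(2,1)C(7,2)/C(9,3) = 1/2; then P = 4/8
  2 orange: C(2,2)C(7,1)/C(9,3) = 1/12; then P = 5/8
P(orange from Urn II) = 11/24 ≈ 0.4583.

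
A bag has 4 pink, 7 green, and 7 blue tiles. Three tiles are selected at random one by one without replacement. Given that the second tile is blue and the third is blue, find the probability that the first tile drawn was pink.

P(first=pink and the second tile is blue and the third is blue) = (4/18)·(7/17)·(6/16) = 7/204.
P(E) = Σ over first color = 7/204 + 49/816 + 35/816 = 7/51.
By Bayes, P(first=pink | E) = 7/204 / 7/51 = 1/4 ≈ 0.2500.

1/4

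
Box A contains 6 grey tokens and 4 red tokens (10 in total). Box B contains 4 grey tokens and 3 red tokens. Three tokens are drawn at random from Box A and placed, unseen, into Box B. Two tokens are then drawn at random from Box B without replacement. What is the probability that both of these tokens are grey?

71/225

Condition on how many of the transferred tokens are grey (from Box A: 6 grey of 10; then Box B has 10 total).
  0 grey: C(6,0)C(4,3)/C(10,3) = 1/30; then P = C(4,2)/C(10,2) = 2/15
  1 grey: C(6,1)C(4,2)/C(10,3) = 3/10; then P = C(5,2)/C(10,2) = 2/9
  2 grey: C(6,2)C(4,1)/C(10,3) = 1/2; then P = C(6,2)/C(10,2) = 1/3
  3 grey: C(6,3)C(4,0)/C(10,3) = 1/6; then P = C(7,2)/C(10,2) = 7/15
P(both grey) = 71/225 ≈ 0.3156.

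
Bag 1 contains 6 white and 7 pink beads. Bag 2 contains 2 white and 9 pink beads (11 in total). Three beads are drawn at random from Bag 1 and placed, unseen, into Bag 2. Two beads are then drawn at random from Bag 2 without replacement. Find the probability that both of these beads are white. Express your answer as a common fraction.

113/2366

Condition on how many of the transferred beads are white (from Bag 1: 6 white of 13; then Bag 2 has 14 total).
  0 white: C(6,0)C(7,3)/C(13,3) = 35/286; then P = C(2,2)/C(14,2) = 1/91
  1 white: C(6,1)C(7,2)/C(13,3) = 63/143; then P = C(3,2)/C(14,2) = 3/91
  2 white: C(6,2)C(7,1)/C(13,3) = 105/286; then P = C(4,2)/C(14,2) = 6/91
  3 white: C(6,3)C(7,0)/C(13,3) = 10/143; then P = C(5,2)/C(14,2) = 10/91
P(both white) = 113/2366 ≈ 0.0478.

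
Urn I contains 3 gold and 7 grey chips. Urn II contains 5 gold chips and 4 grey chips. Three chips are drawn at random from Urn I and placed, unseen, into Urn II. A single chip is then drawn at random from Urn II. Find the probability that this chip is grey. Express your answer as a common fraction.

61/120

Condition on how many of the transferred chips are grey (from Urn I: 7 grey of 10; then Urn II has 12 total).
  0 grey: C(7,0)C(3,3)/C(10,3) = 1/120; then P = 4/12
  1 grey: C(7,1)C(3,2)/C(10,3) = 7/40; then P = 5/12
  2 grey: C(7,2)C(3,1)/C(10,3) = 21/40; then P = 6/12
  3 grey: C(7,3)C(3,0)/C(10,3) = 7/24; then P = 7/12
P(grey from Urn II) = 61/120 ≈ 0.5083.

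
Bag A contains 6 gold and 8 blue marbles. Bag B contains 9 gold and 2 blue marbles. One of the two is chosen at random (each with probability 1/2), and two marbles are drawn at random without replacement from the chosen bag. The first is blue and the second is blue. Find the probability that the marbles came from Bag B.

13/233

P(E | Bag A) = 4/13; P(E | Bag B) = 1/55.
P(E) = 1/2·4/13 + 1/2·1/55 = 233/1430.
By Bayes' rule, P(Bag B | E) = 1/110 / 233/1430 = 13/233 ≈ 0.0558.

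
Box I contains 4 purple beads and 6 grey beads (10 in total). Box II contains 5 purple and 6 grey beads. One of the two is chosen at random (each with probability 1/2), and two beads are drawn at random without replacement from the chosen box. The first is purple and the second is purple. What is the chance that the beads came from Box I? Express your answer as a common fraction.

P(E | Box I) = 2/15; P(E | Box II) = 2/11.
P(E) = 1/2·2/15 + 1/2·2/11 = 26/165.
By Bayes' rule, P(Box I | E) = 1/15 / 26/165 = 11/26 ≈ 0.4231.

11/26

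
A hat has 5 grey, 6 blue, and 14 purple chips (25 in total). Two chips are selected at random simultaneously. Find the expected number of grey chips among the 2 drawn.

By linearity of expectation, E[X] = Σ P(draw i is grey); by symmetry each draw (even without replacement) has P(grey) = 5/25.
E[X] = 2 · 5/25 = 2/5 ≈ 0.4000.

2/5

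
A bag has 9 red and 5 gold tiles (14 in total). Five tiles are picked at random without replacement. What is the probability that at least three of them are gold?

Sum the hypergeometric tail for j = 3,…,5 gold tiles.
Favorable = C(5,3)·C(9,2) + C(5,4)·C(9,1) + C(5,5)·C(9,0) = 406; total = C(14,5) = 2002.
P = 406/2002 = 29/143 ≈ 0.2028.

29/143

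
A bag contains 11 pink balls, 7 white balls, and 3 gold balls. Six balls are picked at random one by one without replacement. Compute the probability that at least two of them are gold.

Sum the hypergeometric tail for j = 2,…,3 gold balls.
Favorable = C(3,2)·C(18,4) + C(3,3)·C(18,3) = 9996; total = C(21,6) = 54264.
P = 9996/54264 = 7/38 ≈ 0.1842.

7/38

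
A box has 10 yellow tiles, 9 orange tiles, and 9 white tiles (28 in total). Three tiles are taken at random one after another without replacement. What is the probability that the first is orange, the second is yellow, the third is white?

Multiply the conditional probability of each draw in order, without replacement, so each draw removes one from its color and from the total.
P = (9/28) · (10/27) · (9/26) = 15/364 ≈ 0.0412.

15/364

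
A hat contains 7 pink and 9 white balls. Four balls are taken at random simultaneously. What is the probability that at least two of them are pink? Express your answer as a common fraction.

79/130

Sum the hypergeometric tail for j = 2,…,4 pink balls.
Favorable = C(7,2)·C(9,2) + C(7,3)·C(9,1) + C(7,4)·C(9,0) = 1106; total = C(16,4) = 1820.
P = 1106/1820 = 79/130 ≈ 0.6077.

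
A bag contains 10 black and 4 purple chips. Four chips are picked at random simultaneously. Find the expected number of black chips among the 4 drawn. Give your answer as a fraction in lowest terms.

By linearity of expectation, E[X] = Σ P(draw i is black); by symmetry each draw (even without replacement) has P(black) = 10/14.
E[X] = 4 · 10/14 = 20/7 ≈ 2.8571.

20/7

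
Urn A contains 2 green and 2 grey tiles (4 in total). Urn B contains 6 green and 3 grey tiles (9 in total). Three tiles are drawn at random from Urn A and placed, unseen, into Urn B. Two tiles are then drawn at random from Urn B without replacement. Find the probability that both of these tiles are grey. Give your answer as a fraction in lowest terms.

4/33

Condition on how many of the transferred tiles are grey (from Urn A: 2 grey of 4; then Urn B has 12 total).
  1 grey: C(2,1)C(2,2)/C(4,3) = 1/2; then P = C(4,2)/C(12,2) = 1/11
  2 grey: C(2,2)C(2,1)/C(4,3) = 1/2; then P = C(5,2)/C(12,2) = 5/33
P(both grey) = 4/33 ≈ 0.1212.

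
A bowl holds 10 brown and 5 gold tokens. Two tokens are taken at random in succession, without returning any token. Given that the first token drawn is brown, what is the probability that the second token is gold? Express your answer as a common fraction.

After removing 1 brown, the bowl has 5 gold out of 14 remaining.
P(second is gold | given) = 5/14 ≈ 0.3571.

5/14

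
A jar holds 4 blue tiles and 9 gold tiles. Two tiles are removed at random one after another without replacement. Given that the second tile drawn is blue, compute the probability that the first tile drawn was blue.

1/4

P(first=blue and the second tile drawn is blue) = (4/13)·(3/12) = 1/13.
P(the second tile drawn is blue) = Σ over first color = 1/13 + 3/13 = 4/13.
By Bayes, P(first=blue | the second tile drawn is blue) = 1/13 / 4/13 = 1/4 ≈ 0.2500.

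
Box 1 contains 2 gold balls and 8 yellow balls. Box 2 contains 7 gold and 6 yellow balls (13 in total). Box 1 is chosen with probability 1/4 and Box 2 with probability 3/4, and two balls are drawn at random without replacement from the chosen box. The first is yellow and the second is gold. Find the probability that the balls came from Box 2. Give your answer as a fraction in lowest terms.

P(E | Box 1) = 8/45; P(E | Box 2) = 7/26.
P(E) = 1/4·8/45 + 3/4·7/26 = 1153/4680.
By Bayes' rule, P(Box 2 | E) = 21/104 / 1153/4680 = 945/1153 ≈ 0.8196.

945/1153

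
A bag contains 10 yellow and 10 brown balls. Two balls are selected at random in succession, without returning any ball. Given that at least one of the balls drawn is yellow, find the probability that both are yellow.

P(both yellow) = C(10,2)/C(20,2) = 9/38; P(at least one yellow) = 1 − C(10,2)/C(20,2) = 29/38.
Since 'both yellow' ⊆ 'at least one yellow', P(both | at least one) = 9/38 / 29/38 = 9/29 ≈ 0.3103.

9/29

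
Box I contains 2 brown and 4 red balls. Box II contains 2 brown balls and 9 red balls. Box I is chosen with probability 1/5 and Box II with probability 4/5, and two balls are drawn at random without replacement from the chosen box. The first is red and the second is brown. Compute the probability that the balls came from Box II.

P(E | Box I) = 4/15; P(E | Box II) = 9/55.
P(E) = 1/5·4/15 + 4/5·9/55 = 152/825.
By Bayes' rule, P(Box II | E) = 36/275 / 152/825 = 27/38 ≈ 0.7105.

27/38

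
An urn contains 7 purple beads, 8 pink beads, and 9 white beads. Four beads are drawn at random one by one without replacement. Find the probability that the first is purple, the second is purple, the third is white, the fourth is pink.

3/253

Multiply the conditional probability of each draw in order, without replacement, so each draw removes one from its color and from the total.
P = (7/24) · (6/23) · (9/22) · (8/21) = 3/253 ≈ 0.0119.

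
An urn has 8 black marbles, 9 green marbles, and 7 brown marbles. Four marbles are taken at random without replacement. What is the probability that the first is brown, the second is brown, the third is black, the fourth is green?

Multiply the conditional probability of each draw in order, without replacement, so each draw removes one from its color and from the total.
P = (7/24) · (6/23) · (8/22) · (9/21) = 3/253 ≈ 0.0119.

3/253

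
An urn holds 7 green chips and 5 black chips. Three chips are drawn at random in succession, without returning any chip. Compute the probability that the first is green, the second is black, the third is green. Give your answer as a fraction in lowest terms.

Multiply the conditional probability of each draw in order, without replacement, so each draw removes one from its color and from the total.
P = (7/12) · (5/11) · (6/10) = 7/44 ≈ 0.1591.

7/44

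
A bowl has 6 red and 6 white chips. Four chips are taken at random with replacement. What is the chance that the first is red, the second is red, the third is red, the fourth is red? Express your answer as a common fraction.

1/16

Multiply the conditional probability of each draw in order, with replacement (the composition resets each draw).
P = (6/12) · (6/12) · (6/12) · (6/12) = 1/16 ≈ 0.0625.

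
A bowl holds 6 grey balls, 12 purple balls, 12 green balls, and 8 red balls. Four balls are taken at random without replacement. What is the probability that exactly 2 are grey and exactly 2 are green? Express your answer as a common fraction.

66/4921

Unordered draws without replacement: count favorable combinations over C(38,4).
Favorable = C(6,2) · C(12,0) · C(12,2) · C(8,0) = 990; total = C(38,4) = 73815.
P = 990/73815 = 66/4921 ≈ 0.0134.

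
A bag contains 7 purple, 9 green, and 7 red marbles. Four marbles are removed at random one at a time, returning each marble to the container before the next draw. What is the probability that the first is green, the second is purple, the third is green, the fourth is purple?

Multiply the conditional probability of each draw in order, with replacement (the composition resets each draw).
P = (9/23) · (7/23) · (9/23) · (7/23) = 3969/279841 ≈ 0.0142.

3969/279841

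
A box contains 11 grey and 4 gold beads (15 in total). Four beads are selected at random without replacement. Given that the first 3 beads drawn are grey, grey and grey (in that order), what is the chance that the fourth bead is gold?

1/3

After removing 3 grey, the box has 4 gold out of 12 remaining.
P(fourth is gold | given) = 4/12 = 1/3 ≈ 0.3333.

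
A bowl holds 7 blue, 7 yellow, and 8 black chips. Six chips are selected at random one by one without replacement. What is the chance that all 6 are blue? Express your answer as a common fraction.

Unordered draws without replacement: count favorable combinations over C(22,6).
Favorable = C(7,6) · C(7,0) · C(8,0) = 7; total = C(22,6) = 74613.
P = 7/74613 = 1/10659 ≈ 0.0001.

1/10659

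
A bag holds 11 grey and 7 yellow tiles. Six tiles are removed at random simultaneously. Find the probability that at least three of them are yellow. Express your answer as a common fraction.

Sum the hypergeometric tail for j = 3,…,6 yellow tiles.
Favorable = C(7,3)·C(11,3) + C(7,4)·C(11,2) + C(7,5)·C(11,1) + C(7,6)·C(11,0) = 7938; total = C(18,6) = 18564.
P = 7938/18564 = 189/442 ≈ 0.4276.

189/442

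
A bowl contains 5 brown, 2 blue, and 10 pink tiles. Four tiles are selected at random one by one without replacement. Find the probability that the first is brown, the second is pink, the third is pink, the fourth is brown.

Multiply the conditional probability of each draw in order, without replacement, so each draw removes one from its color and from the total.
P = (5/17) · (10/16) · (9/15) · (4/14) = 15/476 ≈ 0.0315.

15/476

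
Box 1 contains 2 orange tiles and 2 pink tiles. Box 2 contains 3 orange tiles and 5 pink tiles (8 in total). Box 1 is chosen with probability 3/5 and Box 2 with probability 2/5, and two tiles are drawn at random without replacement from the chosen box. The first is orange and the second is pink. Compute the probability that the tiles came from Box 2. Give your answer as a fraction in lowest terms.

P(E | Box 1) = 1/3; P(E | Box 2) = 15/56.
P(E) = 3/5·1/3 + 2/5·15/56 = 43/140.
By Bayes' rule, P(Box 2 | E) = 3/28 / 43/140 = 15/43 ≈ 0.3488.

15/43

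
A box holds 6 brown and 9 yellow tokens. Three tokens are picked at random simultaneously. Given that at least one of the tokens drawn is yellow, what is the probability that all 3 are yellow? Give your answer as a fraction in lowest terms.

28/145

P(all 3 yellow) = C(9,3)/C(15,3) = 12/65; P(at least one yellow) = 1 − C(6,3)/C(15,3) = 87/91.
Since 'all 3 yellow' ⊆ 'at least one yellow', P(all 3 | at least one) = 12/65 / 87/91 = 28/145 ≈ 0.1931.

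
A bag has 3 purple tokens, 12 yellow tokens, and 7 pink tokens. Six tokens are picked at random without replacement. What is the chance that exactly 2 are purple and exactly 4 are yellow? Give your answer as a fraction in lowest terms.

45/2261

Unordered draws without replacement: count favorable combinations over C(22,6).
Favorable = C(3,2) · C(12,4) · C(7,0) = 1485; total = C(22,6) = 74613.
P = 1485/74613 = 45/2261 ≈ 0.0199.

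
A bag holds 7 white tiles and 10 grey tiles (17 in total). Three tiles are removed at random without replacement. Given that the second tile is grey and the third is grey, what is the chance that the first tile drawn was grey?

P(first=grey and the second tile is grey and the third is grey) = (10/17)·(9/16)·(8/15) = 3/17.
P(E) = Σ over first color = 21/136 + 3/17 = 45/136.
By Bayes, P(first=grey | E) = 3/17 / 45/136 = 8/15 ≈ 0.5333.

8/15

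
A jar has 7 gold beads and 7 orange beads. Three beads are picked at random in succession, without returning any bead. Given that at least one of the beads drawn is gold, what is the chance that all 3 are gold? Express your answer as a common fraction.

P(all 3 gold) = C(7,3)/C(14,3) = 5/52; P(at least one gold) = 1 − C(7,3)/C(14,3) = 47/52.
Since 'all 3 gold' ⊆ 'at least one gold', P(all 3 | at least one) = 5/52 / 47/52 = 5/47 ≈ 0.1064.

5/47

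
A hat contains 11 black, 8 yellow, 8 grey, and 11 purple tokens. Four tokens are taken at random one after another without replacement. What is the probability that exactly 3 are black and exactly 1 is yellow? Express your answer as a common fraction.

Unordered draws without replacement: count favorable combinations over C(38,4).
Favorable = C(11,3) · C(8,1) · C(8,0) · C(11,0) = 1320; total = C(38,4) = 73815.
P = 1320/73815 = 88/4921 ≈ 0.0179.

88/4921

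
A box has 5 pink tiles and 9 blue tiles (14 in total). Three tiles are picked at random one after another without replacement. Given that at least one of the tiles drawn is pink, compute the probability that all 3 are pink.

P(all 3 pink) = C(5,3)/C(14,3) = 5/182; P(at least one pink) = 1 − C(9,3)/C(14,3) = 10/13.
Since 'all 3 pink' ⊆ 'at least one pink', P(all 3 | at least one) = 5/182 / 10/13 = 1/28 ≈ 0.0357.

1/28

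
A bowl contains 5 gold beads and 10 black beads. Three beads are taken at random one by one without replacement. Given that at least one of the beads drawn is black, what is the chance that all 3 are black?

24/89

P(all 3 black) = C(10,3)/C(15,3) = 24/91; P(at least one black) = 1 − C(5,3)/C(15,3) = 89/91.
Since 'all 3 black' ⊆ 'at least one black', P(all 3 | at least one) = 24/91 / 89/91 = 24/89 ≈ 0.2697.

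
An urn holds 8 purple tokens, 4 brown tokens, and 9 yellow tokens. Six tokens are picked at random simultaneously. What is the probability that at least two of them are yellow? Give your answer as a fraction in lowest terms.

3851/4522

Sum the hypergeometric tail for j = 2,…,6 yellow tokens.
Favorable = C(9,2)·C(12,4) + C(9,3)·C(12,3) + C(9,4)·C(12,2) + C(9,5)·C(12,1) + C(9,6)·C(12,0) = 46212; total = C(21,6) = 54264.
P = 46212/54264 = 3851/4522 ≈ 0.8516.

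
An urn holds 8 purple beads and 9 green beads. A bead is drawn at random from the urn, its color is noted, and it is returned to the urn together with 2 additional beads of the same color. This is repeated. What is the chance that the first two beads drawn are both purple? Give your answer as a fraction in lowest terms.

80/323

After a purple draw the urn holds 10 purple out of 19.
P = (8/17)·(10/19) = 80/323 ≈ 0.2477.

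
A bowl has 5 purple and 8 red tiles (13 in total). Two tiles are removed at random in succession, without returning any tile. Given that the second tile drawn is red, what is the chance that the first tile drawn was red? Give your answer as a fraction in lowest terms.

7/12

P(first=red and the second tile drawn is red) = (8/13)·(7/12) = 14/39.
P(the second tile drawn is red) = Σ over first color = 10/39 + 14/39 = 8/13.
By Bayes, P(first=red | the second tile drawn is red) = 14/39 / 8/13 = 7/12 ≈ 0.5833.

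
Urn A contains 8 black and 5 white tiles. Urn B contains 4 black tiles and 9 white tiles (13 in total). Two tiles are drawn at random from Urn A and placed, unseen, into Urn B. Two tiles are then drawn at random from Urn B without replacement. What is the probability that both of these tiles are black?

Condition on how many of the transferred tiles are black (from Urn A: 8 black of 13; then Urn B has 15 total).
  0 black: C(8,0)C(5,2)/C(13,2) = 5/39; then P = C(4,2)/C(15,2) = 2/35
  1 black: C(8,1)C(5,1)/C(13,2) = 20/39; then P = C(5,2)/C(15,2) = 2/21
  2 black: C(8,2)C(5,0)/C(13,2) = 14/39; then P = C(6,2)/C(15,2) = 1/7
P(both black) = 88/819 ≈ 0.1074.

88/819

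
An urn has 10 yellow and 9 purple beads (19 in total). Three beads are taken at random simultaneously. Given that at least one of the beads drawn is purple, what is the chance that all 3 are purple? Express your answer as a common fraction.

28/283

P(all 3 purple) = C(9,3)/C(19,3) = 28/323; P(at least one purple) = 1 − C(10,3)/C(19,3) = 283/323.
Since 'all 3 purple' ⊆ 'at least one purple', P(all 3 | at least one) = 28/323 / 283/323 = 28/283 ≈ 0.0989.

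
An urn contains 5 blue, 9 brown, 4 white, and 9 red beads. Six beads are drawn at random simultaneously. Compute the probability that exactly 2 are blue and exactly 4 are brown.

14/3289

Unordered draws without replacement: count favorable combinations over C(27,6).
Favorable = C(5,2) · C(9,4) · C(4,0) · C(9,0) = 1260; total = C(27,6) = 296010.
P = 1260/296010 = 14/3289 ≈ 0.0043.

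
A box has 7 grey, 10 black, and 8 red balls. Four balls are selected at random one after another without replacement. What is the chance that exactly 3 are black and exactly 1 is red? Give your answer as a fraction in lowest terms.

96/1265

Unordered draws without replacement: count favorable combinations over C(25,4).
Favorable = C(7,0) · C(10,3) · C(8,1) = 960; total = C(25,4) = 12650.
P = 960/12650 = 96/1265 ≈ 0.0759.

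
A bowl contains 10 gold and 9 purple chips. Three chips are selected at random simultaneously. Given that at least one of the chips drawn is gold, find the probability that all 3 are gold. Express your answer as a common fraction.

P(all 3 gold) = C(10,3)/C(19,3) = 40/323; P(at least one gold) = 1 − C(9,3)/C(19,3) = 295/323.
Since 'all 3 gold' ⊆ 'at least one gold', P(all 3 | at least one) = 40/323 / 295/323 = 8/59 ≈ 0.1356.

8/59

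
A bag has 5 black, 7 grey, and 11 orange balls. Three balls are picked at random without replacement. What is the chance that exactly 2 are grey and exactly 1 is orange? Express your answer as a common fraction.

Unordered draws without replacement: count favorable combinations over C(23,3).
Favorable = C(5,0) · C(7,2) · C(11,1) = 231; total = C(23,3) = 1771.
P = 231/1771 = 3/23 ≈ 0.1304.

3/23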